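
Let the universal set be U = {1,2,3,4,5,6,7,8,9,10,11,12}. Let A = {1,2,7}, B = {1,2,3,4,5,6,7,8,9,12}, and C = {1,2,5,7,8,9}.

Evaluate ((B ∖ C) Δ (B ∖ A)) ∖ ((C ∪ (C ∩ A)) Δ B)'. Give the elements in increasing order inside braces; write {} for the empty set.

B ∖ C = {3,4,6,12}
B ∖ A = {3,4,5,6,8,9,12}
(B ∖ C) Δ (B ∖ A) = {5,8,9}
C ∩ A = {1,2,7}
C ∪ (C ∩ A) = {1,2,5,7,8,9}
(C ∪ (C ∩ A)) Δ B = {3,4,6,12}
((C ∪ (C ∩ A)) Δ B)' = {1,2,5,7,8,9,10,11}
((B ∖ C) Δ (B ∖ A)) ∖ ((C ∪ (C ∩ A)) Δ B)' = {}

{}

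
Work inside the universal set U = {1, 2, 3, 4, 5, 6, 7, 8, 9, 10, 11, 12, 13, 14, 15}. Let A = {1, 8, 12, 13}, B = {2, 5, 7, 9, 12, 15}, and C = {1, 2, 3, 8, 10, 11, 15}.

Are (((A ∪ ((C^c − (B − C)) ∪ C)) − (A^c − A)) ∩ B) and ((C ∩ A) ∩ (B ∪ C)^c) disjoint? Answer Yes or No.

Yes

C^c = {4, 5, 6, 7, 9, 12, 13, 14}
B − C = {5, 7, 9, 12}
C^c − (B − C) = {4, 6, 13, 14}
(C^c − (B − C)) ∪ C = {1, 2, 3, 4, 6, 8, 10, 11, 13, 14, 15}
A ∪ ((C^c − (B − C)) ∪ C) = {1, 2, 3, 4, 6, 8, 10, 11, 12, 13, 14, 15}
A^c = {2, 3, 4, 5, 6, 7, 9, 10, 11, 14, 15}
A^c − A = {2, 3, 4, 5, 6, 7, 9, 10, 11, 14, 15}
(A ∪ ((C^c − (B − C)) ∪ C)) − (A^c − A) = {1, 8, 12, 13}
((A ∪ ((C^c − (B − C)) ∪ C)) − (A^c − A)) ∩ B = {12}
C ∩ A = {1, 8}
B ∪ C = {1, 2, 3, 5, 7, 8, 9, 10, 11, 12, 15}
(B ∪ C)^c = {4, 6, 13, 14}
(C ∩ A) ∩ (B ∪ C)^c = {}
{12} and {} share no elements.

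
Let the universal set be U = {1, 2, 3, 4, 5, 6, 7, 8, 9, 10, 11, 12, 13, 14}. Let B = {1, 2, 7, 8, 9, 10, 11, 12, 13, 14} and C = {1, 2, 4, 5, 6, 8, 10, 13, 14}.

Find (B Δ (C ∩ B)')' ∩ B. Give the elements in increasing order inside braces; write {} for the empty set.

C ∩ B = {1, 2, 8, 10, 13, 14}
(C ∩ B)' = {3, 4, 5, 6, 7, 9, 11, 12}
B Δ (C ∩ B)' = {1, 2, 3, 4, 5, 6, 8, 10, 13, 14}
(B Δ (C ∩ B)')' = {7, 9, 11, 12}
(B Δ (C ∩ B)')' ∩ B = {7, 9, 11, 12}

{7, 9, 11, 12}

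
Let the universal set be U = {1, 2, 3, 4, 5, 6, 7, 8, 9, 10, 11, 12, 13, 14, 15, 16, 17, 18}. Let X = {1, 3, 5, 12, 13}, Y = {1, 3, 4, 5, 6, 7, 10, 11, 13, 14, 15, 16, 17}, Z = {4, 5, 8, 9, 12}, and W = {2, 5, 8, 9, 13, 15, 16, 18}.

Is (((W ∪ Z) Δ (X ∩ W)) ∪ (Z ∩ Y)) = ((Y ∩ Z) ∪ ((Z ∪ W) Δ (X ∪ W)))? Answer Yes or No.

No

W ∪ Z = {2, 4, 5, 8, 9, 12, 13, 15, 16, 18}
X ∩ W = {5, 13}
(W ∪ Z) Δ (X ∩ W) = {2, 4, 8, 9, 12, 15, 16, 18}
Z ∩ Y = {4, 5}
((W ∪ Z) Δ (X ∩ W)) ∪ (Z ∩ Y) = {2, 4, 5, 8, 9, 12, 15, 16, 18}
Y ∩ Z = {4, 5}
Z ∪ W = {2, 4, 5, 8, 9, 12, 13, 15, 16, 18}
X ∪ W = {1, 2, 3, 5, 8, 9, 12, 13, 15, 16, 18}
(Z ∪ W) Δ (X ∪ W) = {1, 3, 4}
(Y ∩ Z) ∪ ((Z ∪ W) Δ (X ∪ W)) = {1, 3, 4, 5}
1 ∈ (Y ∩ Z) ∪ ((Z ∪ W) Δ (X ∪ W)) but 1 ∉ ((W ∪ Z) Δ (X ∩ W)) ∪ (Z ∩ Y), so they differ.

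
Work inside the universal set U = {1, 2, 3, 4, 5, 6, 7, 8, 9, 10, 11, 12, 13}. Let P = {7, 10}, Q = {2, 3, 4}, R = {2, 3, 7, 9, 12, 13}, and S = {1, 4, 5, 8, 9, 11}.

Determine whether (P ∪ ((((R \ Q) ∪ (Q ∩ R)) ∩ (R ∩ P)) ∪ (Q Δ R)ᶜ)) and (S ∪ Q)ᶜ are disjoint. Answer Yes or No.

No

R \ Q = {7, 9, 12, 13}
Q ∩ R = {2, 3}
(R \ Q) ∪ (Q ∩ R) = {2, 3, 7, 9, 12, 13}
R ∩ P = {7}
((R \ Q) ∪ (Q ∩ R)) ∩ (R ∩ P) = {7}
Q Δ R = {4, 7, 9, 12, 13}
(Q Δ R)ᶜ = {1, 2, 3, 5, 6, 8, 10, 11}
(((R \ Q) ∪ (Q ∩ R)) ∩ (R ∩ P)) ∪ (Q Δ R)ᶜ = {1, 2, 3, 5, 6, 7, 8, 10, 11}
P ∪ ((((R \ Q) ∪ (Q ∩ R)) ∩ (R ∩ P)) ∪ (Q Δ R)ᶜ) = {1, 2, 3, 5, 6, 7, 8, 10, 11}
S ∪ Q = {1, 2, 3, 4, 5, 8, 9, 11}
(S ∪ Q)ᶜ = {6, 7, 10, 12, 13}
6 lies in both, so they are not disjoint.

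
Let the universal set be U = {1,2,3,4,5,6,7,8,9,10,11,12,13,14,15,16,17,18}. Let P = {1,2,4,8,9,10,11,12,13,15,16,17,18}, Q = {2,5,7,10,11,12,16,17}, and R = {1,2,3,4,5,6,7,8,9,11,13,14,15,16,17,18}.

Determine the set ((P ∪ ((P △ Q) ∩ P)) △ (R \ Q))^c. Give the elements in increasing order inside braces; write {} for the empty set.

{1,4,5,7,8,9,13,15,18}

P △ Q = {1,4,5,7,8,9,13,15,18}
(P △ Q) ∩ P = {1,4,8,9,13,15,18}
P ∪ ((P △ Q) ∩ P) = {1,2,4,8,9,10,11,12,13,15,16,17,18}
R \ Q = {1,3,4,6,8,9,13,14,15,18}
(P ∪ ((P △ Q) ∩ P)) △ (R \ Q) = {2,3,6,10,11,12,14,16,17}
((P ∪ ((P △ Q) ∩ P)) △ (R \ Q))^c = {1,4,5,7,8,9,13,15,18}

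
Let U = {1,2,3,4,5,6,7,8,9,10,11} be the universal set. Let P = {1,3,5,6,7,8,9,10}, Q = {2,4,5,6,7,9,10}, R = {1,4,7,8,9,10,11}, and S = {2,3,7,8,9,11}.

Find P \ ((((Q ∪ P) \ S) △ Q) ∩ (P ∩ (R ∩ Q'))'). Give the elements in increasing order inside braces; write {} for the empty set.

{1,3,5,6,8,10}

Q ∪ P = {1,2,3,4,5,6,7,8,9,10}
(Q ∪ P) \ S = {1,4,5,6,10}
((Q ∪ P) \ S) △ Q = {1,2,7,9}
Q' = {1,3,8,11}
R ∩ Q' = {1,8,11}
P ∩ (R ∩ Q') = {1,8}
(P ∩ (R ∩ Q'))' = {2,3,4,5,6,7,9,10,11}
(((Q ∪ P) \ S) △ Q) ∩ (P ∩ (R ∩ Q'))' = {2,7,9}
P \ ((((Q ∪ P) \ S) △ Q) ∩ (P ∩ (R ∩ Q'))') = {1,3,5,6,8,10}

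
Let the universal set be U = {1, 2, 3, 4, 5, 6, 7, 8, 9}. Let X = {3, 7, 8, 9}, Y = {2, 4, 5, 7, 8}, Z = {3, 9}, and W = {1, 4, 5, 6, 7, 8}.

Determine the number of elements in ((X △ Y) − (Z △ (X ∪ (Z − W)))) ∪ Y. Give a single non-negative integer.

X △ Y = {2, 3, 4, 5, 9}
Z − W = {3, 9}
X ∪ (Z − W) = {3, 7, 8, 9}
Z △ (X ∪ (Z − W)) = {7, 8}
(X △ Y) − (Z △ (X ∪ (Z − W))) = {2, 3, 4, 5, 9}
((X △ Y) − (Z △ (X ∪ (Z − W)))) ∪ Y = {2, 3, 4, 5, 7, 8, 9}
|((X △ Y) − (Z △ (X ∪ (Z − W)))) ∪ Y| = 7

7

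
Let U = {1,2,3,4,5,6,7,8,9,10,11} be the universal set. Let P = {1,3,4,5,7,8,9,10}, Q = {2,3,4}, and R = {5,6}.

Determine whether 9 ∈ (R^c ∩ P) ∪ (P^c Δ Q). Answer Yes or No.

Yes

9 ∉ R, so 9 ∈ R^c
9 ∈ R^c and 9 ∈ P, so 9 ∈ R^c ∩ P
9 ∈ P, so 9 ∉ P^c
9 ∉ P^c and 9 ∉ Q, so 9 ∉ P^c Δ Q
9 ∈ (R^c ∩ P) and 9 ∉ (P^c Δ Q), so 9 ∈ (R^c ∩ P) ∪ (P^c Δ Q)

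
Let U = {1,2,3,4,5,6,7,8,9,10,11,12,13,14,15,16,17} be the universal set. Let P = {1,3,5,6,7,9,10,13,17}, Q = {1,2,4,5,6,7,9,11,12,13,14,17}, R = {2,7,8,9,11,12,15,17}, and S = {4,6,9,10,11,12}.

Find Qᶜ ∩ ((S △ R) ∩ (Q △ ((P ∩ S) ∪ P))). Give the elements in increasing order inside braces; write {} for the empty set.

{10}

Qᶜ = {3,8,10,15,16}
S △ R = {2,4,6,7,8,10,15,17}
P ∩ S = {6,9,10}
(P ∩ S) ∪ P = {1,3,5,6,7,9,10,13,17}
Q △ ((P ∩ S) ∪ P) = {2,3,4,10,11,12,14}
(S △ R) ∩ (Q △ ((P ∩ S) ∪ P)) = {2,4,10}
Qᶜ ∩ ((S △ R) ∩ (Q △ ((P ∩ S) ∪ P))) = {10}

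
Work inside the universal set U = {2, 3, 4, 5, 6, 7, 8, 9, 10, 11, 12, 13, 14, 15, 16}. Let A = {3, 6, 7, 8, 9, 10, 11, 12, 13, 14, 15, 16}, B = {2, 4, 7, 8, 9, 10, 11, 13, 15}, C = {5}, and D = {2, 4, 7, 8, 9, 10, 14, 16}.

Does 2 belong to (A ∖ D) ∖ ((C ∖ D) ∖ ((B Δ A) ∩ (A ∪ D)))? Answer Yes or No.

No

2 ∉ A and 2 ∈ D, so 2 ∉ A ∖ D
2 ∉ C and 2 ∈ D, so 2 ∉ C ∖ D
2 ∈ B and 2 ∉ A, so 2 ∈ B Δ A
2 ∉ A and 2 ∈ D, so 2 ∈ A ∪ D
2 ∈ (B Δ A) and 2 ∈ (A ∪ D), so 2 ∈ (B Δ A) ∩ (A ∪ D)
2 ∉ (C ∖ D) and 2 ∈ ((B Δ A) ∩ (A ∪ D)), so 2 ∉ (C ∖ D) ∖ ((B Δ A) ∩ (A ∪ D))
2 ∉ (A ∖ D) and 2 ∉ ((C ∖ D) ∖ ((B Δ A) ∩ (A ∪ D))), so 2 ∉ (A ∖ D) ∖ ((C ∖ D) ∖ ((B Δ A) ∩ (A ∪ D)))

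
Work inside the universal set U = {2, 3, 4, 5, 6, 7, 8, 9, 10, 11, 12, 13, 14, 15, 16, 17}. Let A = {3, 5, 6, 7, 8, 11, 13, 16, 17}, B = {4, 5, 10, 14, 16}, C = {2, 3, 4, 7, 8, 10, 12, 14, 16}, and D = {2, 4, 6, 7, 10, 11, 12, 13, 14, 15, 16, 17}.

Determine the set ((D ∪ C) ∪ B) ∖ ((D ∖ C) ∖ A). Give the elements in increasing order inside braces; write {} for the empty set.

D ∪ C = {2, 3, 4, 6, 7, 8, 10, 11, 12, 13, 14, 15, 16, 17}
(D ∪ C) ∪ B = {2, 3, 4, 5, 6, 7, 8, 10, 11, 12, 13, 14, 15, 16, 17}
D ∖ C = {6, 11, 13, 15, 17}
(D ∖ C) ∖ A = {15}
((D ∪ C) ∪ B) ∖ ((D ∖ C) ∖ A) = {2, 3, 4, 5, 6, 7, 8, 10, 11, 12, 13, 14, 16, 17}

{2, 3, 4, 5, 6, 7, 8, 10, 11, 12, 13, 14, 16, 17}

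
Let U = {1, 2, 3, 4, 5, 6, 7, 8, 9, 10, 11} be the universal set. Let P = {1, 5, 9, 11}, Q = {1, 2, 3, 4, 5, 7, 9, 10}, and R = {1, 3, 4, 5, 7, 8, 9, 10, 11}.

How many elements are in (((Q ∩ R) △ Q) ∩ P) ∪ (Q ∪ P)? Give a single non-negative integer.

9

Q ∩ R = {1, 3, 4, 5, 7, 9, 10}
(Q ∩ R) △ Q = {2}
((Q ∩ R) △ Q) ∩ P = {}
Q ∪ P = {1, 2, 3, 4, 5, 7, 9, 10, 11}
(((Q ∩ R) △ Q) ∩ P) ∪ (Q ∪ P) = {1, 2, 3, 4, 5, 7, 9, 10, 11}
|(((Q ∩ R) △ Q) ∩ P) ∪ (Q ∪ P)| = 9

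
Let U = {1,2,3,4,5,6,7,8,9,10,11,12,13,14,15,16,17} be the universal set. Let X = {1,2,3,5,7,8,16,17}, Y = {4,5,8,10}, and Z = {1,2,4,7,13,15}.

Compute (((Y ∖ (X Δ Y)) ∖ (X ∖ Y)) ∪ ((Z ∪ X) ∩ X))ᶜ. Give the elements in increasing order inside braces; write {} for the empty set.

X Δ Y = {1,2,3,4,7,10,16,17}
Y ∖ (X Δ Y) = {5,8}
X ∖ Y = {1,2,3,7,16,17}
(Y ∖ (X Δ Y)) ∖ (X ∖ Y) = {5,8}
Z ∪ X = {1,2,3,4,5,7,8,13,15,16,17}
(Z ∪ X) ∩ X = {1,2,3,5,7,8,16,17}
((Y ∖ (X Δ Y)) ∖ (X ∖ Y)) ∪ ((Z ∪ X) ∩ X) = {1,2,3,5,7,8,16,17}
(((Y ∖ (X Δ Y)) ∖ (X ∖ Y)) ∪ ((Z ∪ X) ∩ X))ᶜ = {4,6,9,10,11,12,13,14,15}

{4,6,9,10,11,12,13,14,15}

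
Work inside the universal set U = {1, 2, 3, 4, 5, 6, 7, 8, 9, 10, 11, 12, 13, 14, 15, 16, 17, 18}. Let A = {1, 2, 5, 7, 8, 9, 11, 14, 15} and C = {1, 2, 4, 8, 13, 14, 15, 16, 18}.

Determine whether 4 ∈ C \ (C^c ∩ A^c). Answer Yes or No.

4 ∈ C, so 4 ∉ C^c
4 ∉ A, so 4 ∈ A^c
4 ∉ C^c and 4 ∈ A^c, so 4 ∉ C^c ∩ A^c
4 ∈ C and 4 ∉ (C^c ∩ A^c), so 4 ∈ C \ (C^c ∩ A^c)

Yes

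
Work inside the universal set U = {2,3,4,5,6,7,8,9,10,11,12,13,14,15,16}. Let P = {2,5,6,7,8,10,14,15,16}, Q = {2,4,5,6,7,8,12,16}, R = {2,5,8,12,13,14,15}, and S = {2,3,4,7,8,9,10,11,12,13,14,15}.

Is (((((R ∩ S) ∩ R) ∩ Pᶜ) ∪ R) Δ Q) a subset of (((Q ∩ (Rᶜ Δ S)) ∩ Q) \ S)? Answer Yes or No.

R ∩ S = {2,8,12,13,14,15}
(R ∩ S) ∩ R = {2,8,12,13,14,15}
Pᶜ = {3,4,9,11,12,13}
((R ∩ S) ∩ R) ∩ Pᶜ = {12,13}
(((R ∩ S) ∩ R) ∩ Pᶜ) ∪ R = {2,5,8,12,13,14,15}
((((R ∩ S) ∩ R) ∩ Pᶜ) ∪ R) Δ Q = {4,6,7,13,14,15,16}
Rᶜ = {3,4,6,7,9,10,11,16}
Rᶜ Δ S = {2,6,8,12,13,14,15,16}
Q ∩ (Rᶜ Δ S) = {2,6,8,12,16}
(Q ∩ (Rᶜ Δ S)) ∩ Q = {2,6,8,12,16}
((Q ∩ (Rᶜ Δ S)) ∩ Q) \ S = {6,16}
4 ∈ ((((R ∩ S) ∩ R) ∩ Pᶜ) ∪ R) Δ Q but 4 ∉ ((Q ∩ (Rᶜ Δ S)) ∩ Q) \ S, so the inclusion fails.

No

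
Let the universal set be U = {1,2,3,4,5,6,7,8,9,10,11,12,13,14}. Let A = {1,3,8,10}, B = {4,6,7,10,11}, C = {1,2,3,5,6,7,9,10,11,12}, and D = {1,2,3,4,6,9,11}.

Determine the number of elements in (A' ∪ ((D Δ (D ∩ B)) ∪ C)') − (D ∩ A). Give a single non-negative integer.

A' = {2,4,5,6,7,9,11,12,13,14}
D ∩ B = {4,6,11}
D Δ (D ∩ B) = {1,2,3,9}
(D Δ (D ∩ B)) ∪ C = {1,2,3,5,6,7,9,10,11,12}
((D Δ (D ∩ B)) ∪ C)' = {4,8,13,14}
A' ∪ ((D Δ (D ∩ B)) ∪ C)' = {2,4,5,6,7,8,9,11,12,13,14}
D ∩ A = {1,3}
(A' ∪ ((D Δ (D ∩ B)) ∪ C)') − (D ∩ A) = {2,4,5,6,7,8,9,11,12,13,14}
|(A' ∪ ((D Δ (D ∩ B)) ∪ C)') − (D ∩ A)| = 11

11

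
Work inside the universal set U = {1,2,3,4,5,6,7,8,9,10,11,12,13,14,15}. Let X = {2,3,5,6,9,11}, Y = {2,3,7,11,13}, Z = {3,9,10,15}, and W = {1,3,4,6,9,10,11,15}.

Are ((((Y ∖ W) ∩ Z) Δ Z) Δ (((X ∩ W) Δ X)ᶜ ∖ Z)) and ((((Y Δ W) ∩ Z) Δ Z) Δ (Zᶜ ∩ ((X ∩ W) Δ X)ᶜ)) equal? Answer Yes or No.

Y ∖ W = {2,7,13}
(Y ∖ W) ∩ Z = {}
((Y ∖ W) ∩ Z) Δ Z = {3,9,10,15}
X ∩ W = {3,6,9,11}
(X ∩ W) Δ X = {2,5}
((X ∩ W) Δ X)ᶜ = {1,3,4,6,7,8,9,10,11,12,13,14,15}
((X ∩ W) Δ X)ᶜ ∖ Z = {1,4,6,7,8,11,12,13,14}
(((Y ∖ W) ∩ Z) Δ Z) Δ (((X ∩ W) Δ X)ᶜ ∖ Z) = {1,3,4,6,7,8,9,10,11,12,13,14,15}
Y Δ W = {1,2,4,6,7,9,10,13,15}
(Y Δ W) ∩ Z = {9,10,15}
((Y Δ W) ∩ Z) Δ Z = {3}
Zᶜ = {1,2,4,5,6,7,8,11,12,13,14}
Zᶜ ∩ ((X ∩ W) Δ X)ᶜ = {1,4,6,7,8,11,12,13,14}
(((Y Δ W) ∩ Z) Δ Z) Δ (Zᶜ ∩ ((X ∩ W) Δ X)ᶜ) = {1,3,4,6,7,8,11,12,13,14}
9 ∈ (((Y ∖ W) ∩ Z) Δ Z) Δ (((X ∩ W) Δ X)ᶜ ∖ Z) but 9 ∉ (((Y Δ W) ∩ Z) Δ Z) Δ (Zᶜ ∩ ((X ∩ W) Δ X)ᶜ), so they differ.

No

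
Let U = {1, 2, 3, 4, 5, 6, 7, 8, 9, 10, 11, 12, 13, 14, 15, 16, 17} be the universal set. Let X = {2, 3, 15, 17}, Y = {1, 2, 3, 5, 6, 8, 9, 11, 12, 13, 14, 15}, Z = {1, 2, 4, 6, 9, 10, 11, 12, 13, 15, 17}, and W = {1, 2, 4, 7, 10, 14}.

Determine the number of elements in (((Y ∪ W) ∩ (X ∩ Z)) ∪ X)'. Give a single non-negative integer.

13

Y ∪ W = {1, 2, 3, 4, 5, 6, 7, 8, 9, 10, 11, 12, 13, 14, 15}
X ∩ Z = {2, 15, 17}
(Y ∪ W) ∩ (X ∩ Z) = {2, 15}
((Y ∪ W) ∩ (X ∩ Z)) ∪ X = {2, 3, 15, 17}
(((Y ∪ W) ∩ (X ∩ Z)) ∪ X)' = {1, 4, 5, 6, 7, 8, 9, 10, 11, 12, 13, 14, 16}
|(((Y ∪ W) ∩ (X ∩ Z)) ∪ X)'| = 13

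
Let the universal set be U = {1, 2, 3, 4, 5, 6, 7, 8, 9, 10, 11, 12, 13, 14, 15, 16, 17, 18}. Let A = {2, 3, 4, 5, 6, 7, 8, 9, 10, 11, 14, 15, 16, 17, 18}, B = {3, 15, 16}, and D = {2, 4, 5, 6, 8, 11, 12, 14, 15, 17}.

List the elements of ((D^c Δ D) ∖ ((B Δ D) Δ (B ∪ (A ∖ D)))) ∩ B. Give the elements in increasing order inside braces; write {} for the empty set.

D^c = {1, 3, 7, 9, 10, 13, 16, 18}
D^c Δ D = {1, 2, 3, 4, 5, 6, 7, 8, 9, 10, 11, 12, 13, 14, 15, 16, 17, 18}
B Δ D = {2, 3, 4, 5, 6, 8, 11, 12, 14, 16, 17}
A ∖ D = {3, 7, 9, 10, 16, 18}
B ∪ (A ∖ D) = {3, 7, 9, 10, 15, 16, 18}
(B Δ D) Δ (B ∪ (A ∖ D)) = {2, 4, 5, 6, 7, 8, 9, 10, 11, 12, 14, 15, 17, 18}
(D^c Δ D) ∖ ((B Δ D) Δ (B ∪ (A ∖ D))) = {1, 3, 13, 16}
((D^c Δ D) ∖ ((B Δ D) Δ (B ∪ (A ∖ D)))) ∩ B = {3, 16}

{3, 16}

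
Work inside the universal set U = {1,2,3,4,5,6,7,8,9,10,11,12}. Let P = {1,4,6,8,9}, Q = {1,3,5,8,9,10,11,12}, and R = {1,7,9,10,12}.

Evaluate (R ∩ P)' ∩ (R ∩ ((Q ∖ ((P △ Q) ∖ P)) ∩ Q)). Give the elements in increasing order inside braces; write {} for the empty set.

R ∩ P = {1,9}
(R ∩ P)' = {2,3,4,5,6,7,8,10,11,12}
P △ Q = {3,4,5,6,10,11,12}
(P △ Q) ∖ P = {3,5,10,11,12}
Q ∖ ((P △ Q) ∖ P) = {1,8,9}
(Q ∖ ((P △ Q) ∖ P)) ∩ Q = {1,8,9}
R ∩ ((Q ∖ ((P △ Q) ∖ P)) ∩ Q) = {1,9}
(R ∩ P)' ∩ (R ∩ ((Q ∖ ((P △ Q) ∖ P)) ∩ Q)) = {}

{}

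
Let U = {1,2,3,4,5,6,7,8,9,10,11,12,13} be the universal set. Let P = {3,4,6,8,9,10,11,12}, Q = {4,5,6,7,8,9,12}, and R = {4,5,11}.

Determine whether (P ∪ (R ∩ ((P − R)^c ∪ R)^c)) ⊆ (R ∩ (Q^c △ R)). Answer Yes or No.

No

P − R = {3,6,8,9,10,12}
(P − R)^c = {1,2,4,5,7,11,13}
(P − R)^c ∪ R = {1,2,4,5,7,11,13}
((P − R)^c ∪ R)^c = {3,6,8,9,10,12}
R ∩ ((P − R)^c ∪ R)^c = {}
P ∪ (R ∩ ((P − R)^c ∪ R)^c) = {3,4,6,8,9,10,11,12}
Q^c = {1,2,3,10,11,13}
Q^c △ R = {1,2,3,4,5,10,13}
R ∩ (Q^c △ R) = {4,5}
3 ∈ P ∪ (R ∩ ((P − R)^c ∪ R)^c) but 3 ∉ R ∩ (Q^c △ R), so the inclusion fails.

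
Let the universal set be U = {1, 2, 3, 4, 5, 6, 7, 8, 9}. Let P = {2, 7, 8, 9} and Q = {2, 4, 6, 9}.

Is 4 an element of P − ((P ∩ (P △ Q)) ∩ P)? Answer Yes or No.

No

4 ∉ P and 4 ∈ Q, so 4 ∈ P △ Q
4 ∉ P and 4 ∈ (P △ Q), so 4 ∉ P ∩ (P △ Q)
4 ∉ (P ∩ (P △ Q)) and 4 ∉ P, so 4 ∉ (P ∩ (P △ Q)) ∩ P
4 ∉ P and 4 ∉ ((P ∩ (P △ Q)) ∩ P), so 4 ∉ P − ((P ∩ (P △ Q)) ∩ P)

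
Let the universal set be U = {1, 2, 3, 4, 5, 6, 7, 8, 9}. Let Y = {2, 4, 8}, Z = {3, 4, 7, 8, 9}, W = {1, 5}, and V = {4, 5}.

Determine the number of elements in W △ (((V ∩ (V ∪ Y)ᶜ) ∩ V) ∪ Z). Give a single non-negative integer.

7

V ∪ Y = {2, 4, 5, 8}
(V ∪ Y)ᶜ = {1, 3, 6, 7, 9}
V ∩ (V ∪ Y)ᶜ = {}
(V ∩ (V ∪ Y)ᶜ) ∩ V = {}
((V ∩ (V ∪ Y)ᶜ) ∩ V) ∪ Z = {3, 4, 7, 8, 9}
W △ (((V ∩ (V ∪ Y)ᶜ) ∩ V) ∪ Z) = {1, 3, 4, 5, 7, 8, 9}
|W △ (((V ∩ (V ∪ Y)ᶜ) ∩ V) ∪ Z)| = 7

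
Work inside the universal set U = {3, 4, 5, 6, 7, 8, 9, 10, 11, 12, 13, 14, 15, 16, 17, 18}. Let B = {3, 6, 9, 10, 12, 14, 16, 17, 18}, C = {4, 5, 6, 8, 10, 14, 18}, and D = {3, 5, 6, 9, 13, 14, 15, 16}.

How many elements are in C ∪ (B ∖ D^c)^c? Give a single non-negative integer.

D^c = {4, 7, 8, 10, 11, 12, 17, 18}
B ∖ D^c = {3, 6, 9, 14, 16}
(B ∖ D^c)^c = {4, 5, 7, 8, 10, 11, 12, 13, 15, 17, 18}
C ∪ (B ∖ D^c)^c = {4, 5, 6, 7, 8, 10, 11, 12, 13, 14, 15, 17, 18}
|C ∪ (B ∖ D^c)^c| = 13

13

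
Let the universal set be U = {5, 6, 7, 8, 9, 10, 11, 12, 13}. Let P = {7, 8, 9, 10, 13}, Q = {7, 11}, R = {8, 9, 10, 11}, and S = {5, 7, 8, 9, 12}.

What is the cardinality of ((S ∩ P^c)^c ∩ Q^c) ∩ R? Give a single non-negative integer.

3

P^c = {5, 6, 11, 12}
S ∩ P^c = {5, 12}
(S ∩ P^c)^c = {6, 7, 8, 9, 10, 11, 13}
Q^c = {5, 6, 8, 9, 10, 12, 13}
(S ∩ P^c)^c ∩ Q^c = {6, 8, 9, 10, 13}
((S ∩ P^c)^c ∩ Q^c) ∩ R = {8, 9, 10}
|((S ∩ P^c)^c ∩ Q^c) ∩ R| = 3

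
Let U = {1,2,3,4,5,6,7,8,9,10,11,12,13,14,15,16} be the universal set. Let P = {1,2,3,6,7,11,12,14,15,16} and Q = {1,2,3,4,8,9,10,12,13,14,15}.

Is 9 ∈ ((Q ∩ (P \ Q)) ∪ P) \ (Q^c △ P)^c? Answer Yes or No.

9 ∉ P and 9 ∈ Q, so 9 ∉ P \ Q
9 ∈ Q and 9 ∉ (P \ Q), so 9 ∉ Q ∩ (P \ Q)
9 ∉ (Q ∩ (P \ Q)) and 9 ∉ P, so 9 ∉ (Q ∩ (P \ Q)) ∪ P
9 ∈ Q, so 9 ∉ Q^c
9 ∉ Q^c and 9 ∉ P, so 9 ∉ Q^c △ P
9 ∈ (Q^c △ P)^c since 9 ∉ (Q^c △ P)
9 ∉ ((Q ∩ (P \ Q)) ∪ P) and 9 ∈ (Q^c △ P)^c, so 9 ∉ ((Q ∩ (P \ Q)) ∪ P) \ (Q^c △ P)^c

No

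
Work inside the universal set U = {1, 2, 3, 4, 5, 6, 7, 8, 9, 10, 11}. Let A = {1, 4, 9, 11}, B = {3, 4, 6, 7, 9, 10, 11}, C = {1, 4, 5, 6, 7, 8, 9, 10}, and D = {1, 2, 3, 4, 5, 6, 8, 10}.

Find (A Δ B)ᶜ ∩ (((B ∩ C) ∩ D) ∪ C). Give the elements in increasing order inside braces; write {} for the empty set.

A Δ B = {1, 3, 6, 7, 10}
(A Δ B)ᶜ = {2, 4, 5, 8, 9, 11}
B ∩ C = {4, 6, 7, 9, 10}
(B ∩ C) ∩ D = {4, 6, 10}
((B ∩ C) ∩ D) ∪ C = {1, 4, 5, 6, 7, 8, 9, 10}
(A Δ B)ᶜ ∩ (((B ∩ C) ∩ D) ∪ C) = {4, 5, 8, 9}

{4, 5, 8, 9}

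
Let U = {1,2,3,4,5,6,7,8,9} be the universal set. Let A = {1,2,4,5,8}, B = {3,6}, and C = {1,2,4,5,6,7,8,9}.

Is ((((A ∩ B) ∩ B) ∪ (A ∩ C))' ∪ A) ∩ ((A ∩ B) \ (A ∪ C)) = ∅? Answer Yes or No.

A ∩ B = {}
(A ∩ B) ∩ B = {}
A ∩ C = {1,2,4,5,8}
((A ∩ B) ∩ B) ∪ (A ∩ C) = {1,2,4,5,8}
(((A ∩ B) ∩ B) ∪ (A ∩ C))' = {3,6,7,9}
(((A ∩ B) ∩ B) ∪ (A ∩ C))' ∪ A = {1,2,3,4,5,6,7,8,9}
A ∪ C = {1,2,4,5,6,7,8,9}
(A ∩ B) \ (A ∪ C) = {}
{1,2,3,4,5,6,7,8,9} and {} share no elements.

Yes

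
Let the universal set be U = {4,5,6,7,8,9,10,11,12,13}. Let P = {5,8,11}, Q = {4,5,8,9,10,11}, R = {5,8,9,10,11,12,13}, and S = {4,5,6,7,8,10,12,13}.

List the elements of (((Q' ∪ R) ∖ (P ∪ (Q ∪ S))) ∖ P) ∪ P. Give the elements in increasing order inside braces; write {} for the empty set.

Q' = {6,7,12,13}
Q' ∪ R = {5,6,7,8,9,10,11,12,13}
Q ∪ S = {4,5,6,7,8,9,10,11,12,13}
P ∪ (Q ∪ S) = {4,5,6,7,8,9,10,11,12,13}
(Q' ∪ R) ∖ (P ∪ (Q ∪ S)) = {}
((Q' ∪ R) ∖ (P ∪ (Q ∪ S))) ∖ P = {}
(((Q' ∪ R) ∖ (P ∪ (Q ∪ S))) ∖ P) ∪ P = {5,8,11}

{5,8,11}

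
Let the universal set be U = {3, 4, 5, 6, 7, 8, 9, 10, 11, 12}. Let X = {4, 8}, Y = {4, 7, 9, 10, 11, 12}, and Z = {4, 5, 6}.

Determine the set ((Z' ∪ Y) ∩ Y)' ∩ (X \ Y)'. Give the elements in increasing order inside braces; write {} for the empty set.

Z' = {3, 7, 8, 9, 10, 11, 12}
Z' ∪ Y = {3, 4, 7, 8, 9, 10, 11, 12}
(Z' ∪ Y) ∩ Y = {4, 7, 9, 10, 11, 12}
((Z' ∪ Y) ∩ Y)' = {3, 5, 6, 8}
X \ Y = {8}
(X \ Y)' = {3, 4, 5, 6, 7, 9, 10, 11, 12}
((Z' ∪ Y) ∩ Y)' ∩ (X \ Y)' = {3, 5, 6}

{3, 5, 6}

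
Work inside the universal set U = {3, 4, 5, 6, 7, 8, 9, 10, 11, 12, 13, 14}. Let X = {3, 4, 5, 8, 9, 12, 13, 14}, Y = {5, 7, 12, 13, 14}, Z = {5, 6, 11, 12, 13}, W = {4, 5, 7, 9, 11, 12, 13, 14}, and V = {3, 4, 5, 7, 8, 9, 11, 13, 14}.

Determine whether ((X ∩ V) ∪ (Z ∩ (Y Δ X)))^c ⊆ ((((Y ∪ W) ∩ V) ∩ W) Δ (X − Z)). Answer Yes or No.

No

X ∩ V = {3, 4, 5, 8, 9, 13, 14}
Y Δ X = {3, 4, 7, 8, 9}
Z ∩ (Y Δ X) = {}
(X ∩ V) ∪ (Z ∩ (Y Δ X)) = {3, 4, 5, 8, 9, 13, 14}
((X ∩ V) ∪ (Z ∩ (Y Δ X)))^c = {6, 7, 10, 11, 12}
Y ∪ W = {4, 5, 7, 9, 11, 12, 13, 14}
(Y ∪ W) ∩ V = {4, 5, 7, 9, 11, 13, 14}
((Y ∪ W) ∩ V) ∩ W = {4, 5, 7, 9, 11, 13, 14}
X − Z = {3, 4, 8, 9, 14}
(((Y ∪ W) ∩ V) ∩ W) Δ (X − Z) = {3, 5, 7, 8, 11, 13}
6 ∈ ((X ∩ V) ∪ (Z ∩ (Y Δ X)))^c but 6 ∉ (((Y ∪ W) ∩ V) ∩ W) Δ (X − Z), so the inclusion fails.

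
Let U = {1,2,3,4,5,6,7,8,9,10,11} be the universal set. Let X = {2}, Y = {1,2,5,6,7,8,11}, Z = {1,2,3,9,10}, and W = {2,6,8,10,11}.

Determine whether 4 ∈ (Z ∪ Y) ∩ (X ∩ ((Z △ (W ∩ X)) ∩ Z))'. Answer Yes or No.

No

4 ∉ Z and 4 ∉ Y, so 4 ∉ Z ∪ Y
4 ∉ W and 4 ∉ X, so 4 ∉ W ∩ X
4 ∉ Z and 4 ∉ (W ∩ X), so 4 ∉ Z △ (W ∩ X)
4 ∉ (Z △ (W ∩ X)) and 4 ∉ Z, so 4 ∉ (Z △ (W ∩ X)) ∩ Z
4 ∉ X and 4 ∉ ((Z △ (W ∩ X)) ∩ Z), so 4 ∉ X ∩ ((Z △ (W ∩ X)) ∩ Z)
4 ∈ (X ∩ ((Z △ (W ∩ X)) ∩ Z))' since 4 ∉ (X ∩ ((Z △ (W ∩ X)) ∩ Z))
4 ∉ (Z ∪ Y) and 4 ∈ (X ∩ ((Z △ (W ∩ X)) ∩ Z))', so 4 ∉ (Z ∪ Y) ∩ (X ∩ ((Z △ (W ∩ X)) ∩ Z))'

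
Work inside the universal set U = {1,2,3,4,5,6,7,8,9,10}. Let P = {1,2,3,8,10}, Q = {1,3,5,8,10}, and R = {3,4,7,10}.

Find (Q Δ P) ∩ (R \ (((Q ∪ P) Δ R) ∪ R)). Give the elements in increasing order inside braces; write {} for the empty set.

Q Δ P = {2,5}
Q ∪ P = {1,2,3,5,8,10}
(Q ∪ P) Δ R = {1,2,4,5,7,8}
((Q ∪ P) Δ R) ∪ R = {1,2,3,4,5,7,8,10}
R \ (((Q ∪ P) Δ R) ∪ R) = {}
(Q Δ P) ∩ (R \ (((Q ∪ P) Δ R) ∪ R)) = {}

{}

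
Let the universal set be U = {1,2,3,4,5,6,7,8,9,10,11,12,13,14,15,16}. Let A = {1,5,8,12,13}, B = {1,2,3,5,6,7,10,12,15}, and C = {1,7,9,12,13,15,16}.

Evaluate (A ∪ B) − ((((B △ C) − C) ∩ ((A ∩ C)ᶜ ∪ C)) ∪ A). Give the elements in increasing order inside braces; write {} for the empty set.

A ∪ B = {1,2,3,5,6,7,8,10,12,13,15}
B △ C = {2,3,5,6,9,10,13,16}
(B △ C) − C = {2,3,5,6,10}
A ∩ C = {1,12,13}
(A ∩ C)ᶜ = {2,3,4,5,6,7,8,9,10,11,14,15,16}
(A ∩ C)ᶜ ∪ C = {1,2,3,4,5,6,7,8,9,10,11,12,13,14,15,16}
((B △ C) − C) ∩ ((A ∩ C)ᶜ ∪ C) = {2,3,5,6,10}
(((B △ C) − C) ∩ ((A ∩ C)ᶜ ∪ C)) ∪ A = {1,2,3,5,6,8,10,12,13}
(A ∪ B) − ((((B △ C) − C) ∩ ((A ∩ C)ᶜ ∪ C)) ∪ A) = {7,15}

{7,15}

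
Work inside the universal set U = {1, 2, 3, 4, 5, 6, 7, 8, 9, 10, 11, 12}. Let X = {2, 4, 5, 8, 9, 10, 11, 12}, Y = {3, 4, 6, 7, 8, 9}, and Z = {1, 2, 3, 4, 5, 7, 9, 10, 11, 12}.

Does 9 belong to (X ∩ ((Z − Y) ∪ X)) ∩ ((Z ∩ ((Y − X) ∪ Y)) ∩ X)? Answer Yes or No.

9 ∈ Z and 9 ∈ Y, so 9 ∉ Z − Y
9 ∉ (Z − Y) and 9 ∈ X, so 9 ∈ (Z − Y) ∪ X
9 ∈ X and 9 ∈ ((Z − Y) ∪ X), so 9 ∈ X ∩ ((Z − Y) ∪ X)
9 ∈ Y and 9 ∈ X, so 9 ∉ Y − X
9 ∉ (Y − X) and 9 ∈ Y, so 9 ∈ (Y − X) ∪ Y
9 ∈ Z and 9 ∈ ((Y − X) ∪ Y), so 9 ∈ Z ∩ ((Y − X) ∪ Y)
9 ∈ (Z ∩ ((Y − X) ∪ Y)) and 9 ∈ X, so 9 ∈ (Z ∩ ((Y − X) ∪ Y)) ∩ X
9 ∈ (X ∩ ((Z − Y) ∪ X)) and 9 ∈ ((Z ∩ ((Y − X) ∪ Y)) ∩ X), so 9 ∈ (X ∩ ((Z − Y) ∪ X)) ∩ ((Z ∩ ((Y − X) ∪ Y)) ∩ X)

Yes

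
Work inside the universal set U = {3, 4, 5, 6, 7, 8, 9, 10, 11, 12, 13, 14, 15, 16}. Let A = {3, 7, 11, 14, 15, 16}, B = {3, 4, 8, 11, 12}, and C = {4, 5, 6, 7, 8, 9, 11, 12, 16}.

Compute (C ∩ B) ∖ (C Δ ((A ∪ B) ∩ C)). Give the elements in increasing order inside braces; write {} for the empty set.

C ∩ B = {4, 8, 11, 12}
A ∪ B = {3, 4, 7, 8, 11, 12, 14, 15, 16}
(A ∪ B) ∩ C = {4, 7, 8, 11, 12, 16}
C Δ ((A ∪ B) ∩ C) = {5, 6, 9}
(C ∩ B) ∖ (C Δ ((A ∪ B) ∩ C)) = {4, 8, 11, 12}

{4, 8, 11, 12}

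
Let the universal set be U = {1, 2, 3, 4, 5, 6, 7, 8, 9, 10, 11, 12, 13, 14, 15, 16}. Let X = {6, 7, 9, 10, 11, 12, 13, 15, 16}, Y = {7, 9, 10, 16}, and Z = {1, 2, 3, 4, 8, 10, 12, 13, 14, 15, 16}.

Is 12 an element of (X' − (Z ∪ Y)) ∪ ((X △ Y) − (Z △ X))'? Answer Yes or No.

No

12 ∈ X, so 12 ∉ X'
12 ∈ Z and 12 ∉ Y, so 12 ∈ Z ∪ Y
12 ∉ X' and 12 ∈ (Z ∪ Y), so 12 ∉ X' − (Z ∪ Y)
12 ∈ X and 12 ∉ Y, so 12 ∈ X △ Y
12 ∈ Z and 12 ∈ X, so 12 ∉ Z △ X
12 ∈ (X △ Y) and 12 ∉ (Z △ X), so 12 ∈ (X △ Y) − (Z △ X)
12 ∉ ((X △ Y) − (Z △ X))' since 12 ∈ ((X △ Y) − (Z △ X))
12 ∉ (X' − (Z ∪ Y)) and 12 ∉ ((X △ Y) − (Z △ X))', so 12 ∉ (X' − (Z ∪ Y)) ∪ ((X △ Y) − (Z △ X))'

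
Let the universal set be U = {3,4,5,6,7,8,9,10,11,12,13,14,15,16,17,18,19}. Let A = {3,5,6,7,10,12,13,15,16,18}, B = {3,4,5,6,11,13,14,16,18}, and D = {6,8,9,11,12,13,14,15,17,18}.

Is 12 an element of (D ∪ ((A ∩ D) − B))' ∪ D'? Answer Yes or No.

No

12 ∈ A and 12 ∈ D, so 12 ∈ A ∩ D
12 ∈ (A ∩ D) and 12 ∉ B, so 12 ∈ (A ∩ D) − B
12 ∈ D and 12 ∈ ((A ∩ D) − B), so 12 ∈ D ∪ ((A ∩ D) − B)
12 ∉ (D ∪ ((A ∩ D) − B))' since 12 ∈ (D ∪ ((A ∩ D) − B))
12 ∈ D, so 12 ∉ D'
12 ∉ (D ∪ ((A ∩ D) − B))' and 12 ∉ D', so 12 ∉ (D ∪ ((A ∩ D) − B))' ∪ D'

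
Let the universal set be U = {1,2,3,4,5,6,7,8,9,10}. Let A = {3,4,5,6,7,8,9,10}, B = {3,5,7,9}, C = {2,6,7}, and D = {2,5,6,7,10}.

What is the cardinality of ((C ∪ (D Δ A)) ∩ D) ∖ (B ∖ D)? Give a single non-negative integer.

D Δ A = {2,3,4,8,9}
C ∪ (D Δ A) = {2,3,4,6,7,8,9}
(C ∪ (D Δ A)) ∩ D = {2,6,7}
B ∖ D = {3,9}
((C ∪ (D Δ A)) ∩ D) ∖ (B ∖ D) = {2,6,7}
|((C ∪ (D Δ A)) ∩ D) ∖ (B ∖ D)| = 3

3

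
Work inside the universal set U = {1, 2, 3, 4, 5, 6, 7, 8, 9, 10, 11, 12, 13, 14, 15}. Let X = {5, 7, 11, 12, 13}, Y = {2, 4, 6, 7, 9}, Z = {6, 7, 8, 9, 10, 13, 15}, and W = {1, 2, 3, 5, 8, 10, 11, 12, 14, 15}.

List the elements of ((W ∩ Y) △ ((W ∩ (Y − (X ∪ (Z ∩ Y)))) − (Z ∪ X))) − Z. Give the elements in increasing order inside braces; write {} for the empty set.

{}

W ∩ Y = {2}
Z ∩ Y = {6, 7, 9}
X ∪ (Z ∩ Y) = {5, 6, 7, 9, 11, 12, 13}
Y − (X ∪ (Z ∩ Y)) = {2, 4}
W ∩ (Y − (X ∪ (Z ∩ Y))) = {2}
Z ∪ X = {5, 6, 7, 8, 9, 10, 11, 12, 13, 15}
(W ∩ (Y − (X ∪ (Z ∩ Y)))) − (Z ∪ X) = {2}
(W ∩ Y) △ ((W ∩ (Y − (X ∪ (Z ∩ Y)))) − (Z ∪ X)) = {}
((W ∩ Y) △ ((W ∩ (Y − (X ∪ (Z ∩ Y)))) − (Z ∪ X))) − Z = {}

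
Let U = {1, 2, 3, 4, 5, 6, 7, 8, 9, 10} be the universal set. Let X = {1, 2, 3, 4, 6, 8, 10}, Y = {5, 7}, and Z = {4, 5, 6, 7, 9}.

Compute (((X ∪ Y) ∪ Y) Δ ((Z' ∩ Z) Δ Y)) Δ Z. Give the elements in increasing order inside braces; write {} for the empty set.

X ∪ Y = {1, 2, 3, 4, 5, 6, 7, 8, 10}
(X ∪ Y) ∪ Y = {1, 2, 3, 4, 5, 6, 7, 8, 10}
Z' = {1, 2, 3, 8, 10}
Z' ∩ Z = {}
(Z' ∩ Z) Δ Y = {5, 7}
((X ∪ Y) ∪ Y) Δ ((Z' ∩ Z) Δ Y) = {1, 2, 3, 4, 6, 8, 10}
(((X ∪ Y) ∪ Y) Δ ((Z' ∩ Z) Δ Y)) Δ Z = {1, 2, 3, 5, 7, 8, 9, 10}

{1, 2, 3, 5, 7, 8, 9, 10}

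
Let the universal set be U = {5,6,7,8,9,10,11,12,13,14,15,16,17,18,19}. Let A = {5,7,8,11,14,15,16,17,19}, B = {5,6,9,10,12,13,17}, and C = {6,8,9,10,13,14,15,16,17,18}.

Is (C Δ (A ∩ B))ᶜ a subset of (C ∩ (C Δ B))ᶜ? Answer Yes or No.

Yes

A ∩ B = {5,17}
C Δ (A ∩ B) = {5,6,8,9,10,13,14,15,16,18}
(C Δ (A ∩ B))ᶜ = {7,11,12,17,19}
C Δ B = {5,8,12,14,15,16,18}
C ∩ (C Δ B) = {8,14,15,16,18}
(C ∩ (C Δ B))ᶜ = {5,6,7,9,10,11,12,13,17,19}
Every element of {7,11,12,17,19} is in {5,6,7,9,10,11,12,13,17,19}, so (C Δ (A ∩ B))ᶜ ⊆ (C ∩ (C Δ B))ᶜ.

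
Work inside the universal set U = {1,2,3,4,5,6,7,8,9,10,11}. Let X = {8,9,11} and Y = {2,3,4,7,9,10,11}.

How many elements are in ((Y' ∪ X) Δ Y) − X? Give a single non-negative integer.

8

Y' = {1,5,6,8}
Y' ∪ X = {1,5,6,8,9,11}
(Y' ∪ X) Δ Y = {1,2,3,4,5,6,7,8,10}
((Y' ∪ X) Δ Y) − X = {1,2,3,4,5,6,7,10}
|((Y' ∪ X) Δ Y) − X| = 8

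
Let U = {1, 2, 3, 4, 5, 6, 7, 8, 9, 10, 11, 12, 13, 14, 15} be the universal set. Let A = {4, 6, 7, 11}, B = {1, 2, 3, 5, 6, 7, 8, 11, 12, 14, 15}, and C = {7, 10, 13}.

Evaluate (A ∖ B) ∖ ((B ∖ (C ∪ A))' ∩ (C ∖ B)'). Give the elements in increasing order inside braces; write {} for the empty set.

{}

A ∖ B = {4}
C ∪ A = {4, 6, 7, 10, 11, 13}
B ∖ (C ∪ A) = {1, 2, 3, 5, 8, 12, 14, 15}
(B ∖ (C ∪ A))' = {4, 6, 7, 9, 10, 11, 13}
C ∖ B = {10, 13}
(C ∖ B)' = {1, 2, 3, 4, 5, 6, 7, 8, 9, 11, 12, 14, 15}
(B ∖ (C ∪ A))' ∩ (C ∖ B)' = {4, 6, 7, 9, 11}
(A ∖ B) ∖ ((B ∖ (C ∪ A))' ∩ (C ∖ B)') = {}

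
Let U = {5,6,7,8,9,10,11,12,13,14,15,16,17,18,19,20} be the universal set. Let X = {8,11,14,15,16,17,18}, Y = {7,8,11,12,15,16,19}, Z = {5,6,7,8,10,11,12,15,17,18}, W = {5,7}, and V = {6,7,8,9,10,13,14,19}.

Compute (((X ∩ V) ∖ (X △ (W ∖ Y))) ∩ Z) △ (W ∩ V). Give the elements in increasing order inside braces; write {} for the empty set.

X ∩ V = {8,14}
W ∖ Y = {5}
X △ (W ∖ Y) = {5,8,11,14,15,16,17,18}
(X ∩ V) ∖ (X △ (W ∖ Y)) = {}
((X ∩ V) ∖ (X △ (W ∖ Y))) ∩ Z = {}
W ∩ V = {7}
(((X ∩ V) ∖ (X △ (W ∖ Y))) ∩ Z) △ (W ∩ V) = {7}

{7}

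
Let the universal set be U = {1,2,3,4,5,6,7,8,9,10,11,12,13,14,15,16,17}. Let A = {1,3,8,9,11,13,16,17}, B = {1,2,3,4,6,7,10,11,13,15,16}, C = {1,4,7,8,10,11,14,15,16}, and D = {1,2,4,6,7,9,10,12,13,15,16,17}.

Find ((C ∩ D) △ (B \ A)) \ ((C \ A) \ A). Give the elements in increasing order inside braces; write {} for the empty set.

{1,2,6,16}

C ∩ D = {1,4,7,10,15,16}
B \ A = {2,4,6,7,10,15}
(C ∩ D) △ (B \ A) = {1,2,6,16}
C \ A = {4,7,10,14,15}
(C \ A) \ A = {4,7,10,14,15}
((C ∩ D) △ (B \ A)) \ ((C \ A) \ A) = {1,2,6,16}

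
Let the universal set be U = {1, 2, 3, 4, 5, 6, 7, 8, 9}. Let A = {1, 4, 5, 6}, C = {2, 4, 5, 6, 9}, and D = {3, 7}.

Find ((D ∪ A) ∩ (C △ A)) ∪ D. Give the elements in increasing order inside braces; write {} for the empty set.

{1, 3, 7}

D ∪ A = {1, 3, 4, 5, 6, 7}
C △ A = {1, 2, 9}
(D ∪ A) ∩ (C △ A) = {1}
((D ∪ A) ∩ (C △ A)) ∪ D = {1, 3, 7}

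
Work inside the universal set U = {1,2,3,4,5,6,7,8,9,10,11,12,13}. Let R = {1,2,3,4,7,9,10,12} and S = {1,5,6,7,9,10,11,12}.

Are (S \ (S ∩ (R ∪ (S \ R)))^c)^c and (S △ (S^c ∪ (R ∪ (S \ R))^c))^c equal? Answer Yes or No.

No

S \ R = {5,6,11}
R ∪ (S \ R) = {1,2,3,4,5,6,7,9,10,11,12}
S ∩ (R ∪ (S \ R)) = {1,5,6,7,9,10,11,12}
(S ∩ (R ∪ (S \ R)))^c = {2,3,4,8,13}
S \ (S ∩ (R ∪ (S \ R)))^c = {1,5,6,7,9,10,11,12}
(S \ (S ∩ (R ∪ (S \ R)))^c)^c = {2,3,4,8,13}
S^c = {2,3,4,8,13}
(R ∪ (S \ R))^c = {8,13}
S^c ∪ (R ∪ (S \ R))^c = {2,3,4,8,13}
S △ (S^c ∪ (R ∪ (S \ R))^c) = {1,2,3,4,5,6,7,8,9,10,11,12,13}
(S △ (S^c ∪ (R ∪ (S \ R))^c))^c = {}
2 ∈ (S \ (S ∩ (R ∪ (S \ R)))^c)^c but 2 ∉ (S △ (S^c ∪ (R ∪ (S \ R))^c))^c, so they differ.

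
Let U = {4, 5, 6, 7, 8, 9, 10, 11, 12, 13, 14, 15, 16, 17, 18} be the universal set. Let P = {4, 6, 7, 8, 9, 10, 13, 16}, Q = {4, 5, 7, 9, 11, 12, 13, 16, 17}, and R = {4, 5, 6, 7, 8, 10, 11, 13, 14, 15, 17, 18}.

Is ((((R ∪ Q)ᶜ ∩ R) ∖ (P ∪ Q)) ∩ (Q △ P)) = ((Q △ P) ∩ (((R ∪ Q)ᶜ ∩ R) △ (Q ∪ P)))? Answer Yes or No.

R ∪ Q = {4, 5, 6, 7, 8, 9, 10, 11, 12, 13, 14, 15, 16, 17, 18}
(R ∪ Q)ᶜ = {}
(R ∪ Q)ᶜ ∩ R = {}
P ∪ Q = {4, 5, 6, 7, 8, 9, 10, 11, 12, 13, 16, 17}
((R ∪ Q)ᶜ ∩ R) ∖ (P ∪ Q) = {}
Q △ P = {5, 6, 8, 10, 11, 12, 17}
(((R ∪ Q)ᶜ ∩ R) ∖ (P ∪ Q)) ∩ (Q △ P) = {}
Q ∪ P = {4, 5, 6, 7, 8, 9, 10, 11, 12, 13, 16, 17}
((R ∪ Q)ᶜ ∩ R) △ (Q ∪ P) = {4, 5, 6, 7, 8, 9, 10, 11, 12, 13, 16, 17}
(Q △ P) ∩ (((R ∪ Q)ᶜ ∩ R) △ (Q ∪ P)) = {5, 6, 8, 10, 11, 12, 17}
5 ∈ (Q △ P) ∩ (((R ∪ Q)ᶜ ∩ R) △ (Q ∪ P)) but 5 ∉ (((R ∪ Q)ᶜ ∩ R) ∖ (P ∪ Q)) ∩ (Q △ P), so they differ.

No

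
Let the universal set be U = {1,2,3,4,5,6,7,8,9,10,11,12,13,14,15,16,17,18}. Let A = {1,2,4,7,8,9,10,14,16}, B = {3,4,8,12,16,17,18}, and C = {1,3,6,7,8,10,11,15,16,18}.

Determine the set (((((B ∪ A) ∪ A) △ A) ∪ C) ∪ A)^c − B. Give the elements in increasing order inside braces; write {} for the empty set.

B ∪ A = {1,2,3,4,7,8,9,10,12,14,16,17,18}
(B ∪ A) ∪ A = {1,2,3,4,7,8,9,10,12,14,16,17,18}
((B ∪ A) ∪ A) △ A = {3,12,17,18}
(((B ∪ A) ∪ A) △ A) ∪ C = {1,3,6,7,8,10,11,12,15,16,17,18}
((((B ∪ A) ∪ A) △ A) ∪ C) ∪ A = {1,2,3,4,6,7,8,9,10,11,12,14,15,16,17,18}
(((((B ∪ A) ∪ A) △ A) ∪ C) ∪ A)^c = {5,13}
(((((B ∪ A) ∪ A) △ A) ∪ C) ∪ A)^c − B = {5,13}

{5,13}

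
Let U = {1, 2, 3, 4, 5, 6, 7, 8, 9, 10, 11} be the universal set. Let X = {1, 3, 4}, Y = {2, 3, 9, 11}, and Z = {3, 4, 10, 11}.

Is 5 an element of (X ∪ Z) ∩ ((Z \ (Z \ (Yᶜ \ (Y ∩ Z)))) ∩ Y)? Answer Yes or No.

No

5 ∉ X and 5 ∉ Z, so 5 ∉ X ∪ Z
5 ∉ Y, so 5 ∈ Yᶜ
5 ∉ Y and 5 ∉ Z, so 5 ∉ Y ∩ Z
5 ∈ Yᶜ and 5 ∉ (Y ∩ Z), so 5 ∈ Yᶜ \ (Y ∩ Z)
5 ∉ Z and 5 ∈ (Yᶜ \ (Y ∩ Z)), so 5 ∉ Z \ (Yᶜ \ (Y ∩ Z))
5 ∉ Z and 5 ∉ (Z \ (Yᶜ \ (Y ∩ Z))), so 5 ∉ Z \ (Z \ (Yᶜ \ (Y ∩ Z)))
5 ∉ (Z \ (Z \ (Yᶜ \ (Y ∩ Z)))) and 5 ∉ Y, so 5 ∉ (Z \ (Z \ (Yᶜ \ (Y ∩ Z)))) ∩ Y
5 ∉ (X ∪ Z) and 5 ∉ ((Z \ (Z \ (Yᶜ \ (Y ∩ Z)))) ∩ Y), so 5 ∉ (X ∪ Z) ∩ ((Z \ (Z \ (Yᶜ \ (Y ∩ Z)))) ∩ Y)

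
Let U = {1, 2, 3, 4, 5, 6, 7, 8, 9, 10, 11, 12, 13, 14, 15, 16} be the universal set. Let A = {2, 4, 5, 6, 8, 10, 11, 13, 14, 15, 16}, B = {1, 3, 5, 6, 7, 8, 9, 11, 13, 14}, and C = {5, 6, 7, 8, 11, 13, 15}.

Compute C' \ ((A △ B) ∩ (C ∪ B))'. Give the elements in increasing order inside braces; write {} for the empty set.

C' = {1, 2, 3, 4, 9, 10, 12, 14, 16}
A △ B = {1, 2, 3, 4, 7, 9, 10, 15, 16}
C ∪ B = {1, 3, 5, 6, 7, 8, 9, 11, 13, 14, 15}
(A △ B) ∩ (C ∪ B) = {1, 3, 7, 9, 15}
((A △ B) ∩ (C ∪ B))' = {2, 4, 5, 6, 8, 10, 11, 12, 13, 14, 16}
C' \ ((A △ B) ∩ (C ∪ B))' = {1, 3, 9}

{1, 3, 9}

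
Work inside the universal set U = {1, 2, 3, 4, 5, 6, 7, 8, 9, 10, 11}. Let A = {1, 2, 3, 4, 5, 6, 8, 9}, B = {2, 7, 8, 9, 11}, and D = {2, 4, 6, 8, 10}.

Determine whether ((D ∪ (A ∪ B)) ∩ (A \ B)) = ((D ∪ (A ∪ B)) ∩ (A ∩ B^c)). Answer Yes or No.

A ∪ B = {1, 2, 3, 4, 5, 6, 7, 8, 9, 11}
D ∪ (A ∪ B) = {1, 2, 3, 4, 5, 6, 7, 8, 9, 10, 11}
A \ B = {1, 3, 4, 5, 6}
(D ∪ (A ∪ B)) ∩ (A \ B) = {1, 3, 4, 5, 6}
B^c = {1, 3, 4, 5, 6, 10}
A ∩ B^c = {1, 3, 4, 5, 6}
(D ∪ (A ∪ B)) ∩ (A ∩ B^c) = {1, 3, 4, 5, 6}
Both equal {1, 3, 4, 5, 6}, so (D ∪ (A ∪ B)) ∩ (A \ B) = (D ∪ (A ∪ B)) ∩ (A ∩ B^c).

Yes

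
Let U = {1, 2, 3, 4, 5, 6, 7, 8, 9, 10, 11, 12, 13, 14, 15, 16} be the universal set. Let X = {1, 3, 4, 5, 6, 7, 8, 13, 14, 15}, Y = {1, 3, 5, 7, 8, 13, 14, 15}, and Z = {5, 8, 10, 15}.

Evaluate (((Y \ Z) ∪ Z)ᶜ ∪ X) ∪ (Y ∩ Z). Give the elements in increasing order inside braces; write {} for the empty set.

{1, 2, 3, 4, 5, 6, 7, 8, 9, 11, 12, 13, 14, 15, 16}

Y \ Z = {1, 3, 7, 13, 14}
(Y \ Z) ∪ Z = {1, 3, 5, 7, 8, 10, 13, 14, 15}
((Y \ Z) ∪ Z)ᶜ = {2, 4, 6, 9, 11, 12, 16}
((Y \ Z) ∪ Z)ᶜ ∪ X = {1, 2, 3, 4, 5, 6, 7, 8, 9, 11, 12, 13, 14, 15, 16}
Y ∩ Z = {5, 8, 15}
(((Y \ Z) ∪ Z)ᶜ ∪ X) ∪ (Y ∩ Z) = {1, 2, 3, 4, 5, 6, 7, 8, 9, 11, 12, 13, 14, 15, 16}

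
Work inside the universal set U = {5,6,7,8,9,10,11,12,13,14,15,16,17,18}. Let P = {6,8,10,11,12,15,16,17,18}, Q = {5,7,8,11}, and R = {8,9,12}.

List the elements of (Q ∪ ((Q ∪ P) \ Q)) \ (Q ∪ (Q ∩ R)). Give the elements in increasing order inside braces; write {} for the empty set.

{6,10,12,15,16,17,18}

Q ∪ P = {5,6,7,8,10,11,12,15,16,17,18}
(Q ∪ P) \ Q = {6,10,12,15,16,17,18}
Q ∪ ((Q ∪ P) \ Q) = {5,6,7,8,10,11,12,15,16,17,18}
Q ∩ R = {8}
Q ∪ (Q ∩ R) = {5,7,8,11}
(Q ∪ ((Q ∪ P) \ Q)) \ (Q ∪ (Q ∩ R)) = {6,10,12,15,16,17,18}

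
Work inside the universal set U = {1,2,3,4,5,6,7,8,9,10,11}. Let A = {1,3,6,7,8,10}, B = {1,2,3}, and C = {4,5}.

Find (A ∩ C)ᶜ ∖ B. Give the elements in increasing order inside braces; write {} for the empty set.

A ∩ C = {}
(A ∩ C)ᶜ = {1,2,3,4,5,6,7,8,9,10,11}
(A ∩ C)ᶜ ∖ B = {4,5,6,7,8,9,10,11}

{4,5,6,7,8,9,10,11}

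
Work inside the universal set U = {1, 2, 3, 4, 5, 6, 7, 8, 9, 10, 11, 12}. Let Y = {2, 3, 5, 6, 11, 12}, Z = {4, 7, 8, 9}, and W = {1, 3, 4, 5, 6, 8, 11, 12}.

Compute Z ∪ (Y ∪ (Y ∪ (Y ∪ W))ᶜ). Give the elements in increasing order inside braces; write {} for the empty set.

Y ∪ W = {1, 2, 3, 4, 5, 6, 8, 11, 12}
Y ∪ (Y ∪ W) = {1, 2, 3, 4, 5, 6, 8, 11, 12}
(Y ∪ (Y ∪ W))ᶜ = {7, 9, 10}
Y ∪ (Y ∪ (Y ∪ W))ᶜ = {2, 3, 5, 6, 7, 9, 10, 11, 12}
Z ∪ (Y ∪ (Y ∪ (Y ∪ W))ᶜ) = {2, 3, 4, 5, 6, 7, 8, 9, 10, 11, 12}

{2, 3, 4, 5, 6, 7, 8, 9, 10, 11, 12}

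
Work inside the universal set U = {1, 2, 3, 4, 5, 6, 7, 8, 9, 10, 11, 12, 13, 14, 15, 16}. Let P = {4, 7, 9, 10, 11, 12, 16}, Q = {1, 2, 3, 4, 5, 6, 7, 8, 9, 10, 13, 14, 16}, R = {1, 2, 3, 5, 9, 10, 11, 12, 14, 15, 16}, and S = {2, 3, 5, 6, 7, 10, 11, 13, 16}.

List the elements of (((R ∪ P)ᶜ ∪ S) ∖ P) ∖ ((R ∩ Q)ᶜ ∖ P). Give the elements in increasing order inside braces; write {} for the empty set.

R ∪ P = {1, 2, 3, 4, 5, 7, 9, 10, 11, 12, 14, 15, 16}
(R ∪ P)ᶜ = {6, 8, 13}
(R ∪ P)ᶜ ∪ S = {2, 3, 5, 6, 7, 8, 10, 11, 13, 16}
((R ∪ P)ᶜ ∪ S) ∖ P = {2, 3, 5, 6, 8, 13}
R ∩ Q = {1, 2, 3, 5, 9, 10, 14, 16}
(R ∩ Q)ᶜ = {4, 6, 7, 8, 11, 12, 13, 15}
(R ∩ Q)ᶜ ∖ P = {6, 8, 13, 15}
(((R ∪ P)ᶜ ∪ S) ∖ P) ∖ ((R ∩ Q)ᶜ ∖ P) = {2, 3, 5}

{2, 3, 5}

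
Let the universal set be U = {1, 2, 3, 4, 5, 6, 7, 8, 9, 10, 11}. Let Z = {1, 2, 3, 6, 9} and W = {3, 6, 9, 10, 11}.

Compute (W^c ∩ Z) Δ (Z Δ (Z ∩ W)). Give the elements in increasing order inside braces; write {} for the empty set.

{}

W^c = {1, 2, 4, 5, 7, 8}
W^c ∩ Z = {1, 2}
Z ∩ W = {3, 6, 9}
Z Δ (Z ∩ W) = {1, 2}
(W^c ∩ Z) Δ (Z Δ (Z ∩ W)) = {}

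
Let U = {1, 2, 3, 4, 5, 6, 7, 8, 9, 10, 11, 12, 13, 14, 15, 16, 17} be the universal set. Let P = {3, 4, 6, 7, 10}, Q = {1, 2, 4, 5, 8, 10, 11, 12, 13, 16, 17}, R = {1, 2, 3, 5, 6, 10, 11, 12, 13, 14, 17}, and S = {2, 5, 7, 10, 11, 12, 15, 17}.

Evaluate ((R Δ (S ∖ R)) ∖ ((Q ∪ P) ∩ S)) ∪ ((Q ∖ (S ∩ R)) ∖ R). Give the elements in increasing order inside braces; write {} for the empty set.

{1, 3, 4, 6, 8, 13, 14, 15, 16}

S ∖ R = {7, 15}
R Δ (S ∖ R) = {1, 2, 3, 5, 6, 7, 10, 11, 12, 13, 14, 15, 17}
Q ∪ P = {1, 2, 3, 4, 5, 6, 7, 8, 10, 11, 12, 13, 16, 17}
(Q ∪ P) ∩ S = {2, 5, 7, 10, 11, 12, 17}
(R Δ (S ∖ R)) ∖ ((Q ∪ P) ∩ S) = {1, 3, 6, 13, 14, 15}
S ∩ R = {2, 5, 10, 11, 12, 17}
Q ∖ (S ∩ R) = {1, 4, 8, 13, 16}
(Q ∖ (S ∩ R)) ∖ R = {4, 8, 16}
((R Δ (S ∖ R)) ∖ ((Q ∪ P) ∩ S)) ∪ ((Q ∖ (S ∩ R)) ∖ R) = {1, 3, 4, 6, 8, 13, 14, 15, 16}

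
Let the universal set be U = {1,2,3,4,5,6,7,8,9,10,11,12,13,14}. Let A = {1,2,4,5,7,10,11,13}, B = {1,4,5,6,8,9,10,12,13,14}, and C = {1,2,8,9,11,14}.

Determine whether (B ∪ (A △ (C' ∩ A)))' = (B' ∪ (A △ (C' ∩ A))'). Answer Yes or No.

No

C' = {3,4,5,6,7,10,12,13}
C' ∩ A = {4,5,7,10,13}
A △ (C' ∩ A) = {1,2,11}
B ∪ (A △ (C' ∩ A)) = {1,2,4,5,6,8,9,10,11,12,13,14}
(B ∪ (A △ (C' ∩ A)))' = {3,7}
B' = {2,3,7,11}
(A △ (C' ∩ A))' = {3,4,5,6,7,8,9,10,12,13,14}
B' ∪ (A △ (C' ∩ A))' = {2,3,4,5,6,7,8,9,10,11,12,13,14}
2 ∈ B' ∪ (A △ (C' ∩ A))' but 2 ∉ (B ∪ (A △ (C' ∩ A)))', so they differ.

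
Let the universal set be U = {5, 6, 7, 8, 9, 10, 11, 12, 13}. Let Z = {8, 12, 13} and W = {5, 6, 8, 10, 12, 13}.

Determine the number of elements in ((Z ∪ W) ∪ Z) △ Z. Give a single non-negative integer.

Z ∪ W = {5, 6, 8, 10, 12, 13}
(Z ∪ W) ∪ Z = {5, 6, 8, 10, 12, 13}
((Z ∪ W) ∪ Z) △ Z = {5, 6, 10}
|((Z ∪ W) ∪ Z) △ Z| = 3

3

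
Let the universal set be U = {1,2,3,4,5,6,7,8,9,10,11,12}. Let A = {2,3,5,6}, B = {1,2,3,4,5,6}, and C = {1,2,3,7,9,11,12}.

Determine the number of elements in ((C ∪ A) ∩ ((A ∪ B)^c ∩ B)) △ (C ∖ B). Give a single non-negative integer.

4

C ∪ A = {1,2,3,5,6,7,9,11,12}
A ∪ B = {1,2,3,4,5,6}
(A ∪ B)^c = {7,8,9,10,11,12}
(A ∪ B)^c ∩ B = {}
(C ∪ A) ∩ ((A ∪ B)^c ∩ B) = {}
C ∖ B = {7,9,11,12}
((C ∪ A) ∩ ((A ∪ B)^c ∩ B)) △ (C ∖ B) = {7,9,11,12}
|((C ∪ A) ∩ ((A ∪ B)^c ∩ B)) △ (C ∖ B)| = 4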